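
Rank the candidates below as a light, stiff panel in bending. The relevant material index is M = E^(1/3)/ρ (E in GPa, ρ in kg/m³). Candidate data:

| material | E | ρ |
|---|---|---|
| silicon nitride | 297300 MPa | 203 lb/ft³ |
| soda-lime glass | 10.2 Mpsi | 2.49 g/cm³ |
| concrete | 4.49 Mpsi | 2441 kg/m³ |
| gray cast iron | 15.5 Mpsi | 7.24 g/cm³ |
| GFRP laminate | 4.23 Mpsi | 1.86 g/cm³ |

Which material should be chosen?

Convert each candidate to consistent units, then evaluate M:
  silicon nitride: E = 297.3 GPa, ρ = 3252 kg/m³
  soda-lime glass: E = 70.33 GPa, ρ = 2490 kg/m³
  concrete: E = 30.96 GPa, ρ = 2441 kg/m³
  gray cast iron: E = 106.9 GPa, ρ = 7240 kg/m³
  GFRP laminate: E = 29.16 GPa, ρ = 1860 kg/m³
  silicon nitride: M = 2.05×10⁻³
  soda-lime glass: M = 1.66×10⁻³
  GFRP laminate: M = 1.65×10⁻³
  concrete: M = 1.29×10⁻³
  gray cast iron: M = 0.655×10⁻³
Silicon nitride ranks first.

silicon nitride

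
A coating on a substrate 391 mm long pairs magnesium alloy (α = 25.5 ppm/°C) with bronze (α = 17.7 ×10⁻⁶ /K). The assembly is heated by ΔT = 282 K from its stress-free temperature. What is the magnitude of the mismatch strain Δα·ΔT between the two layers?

Δα = |25.5 − 17.7|×10⁻⁶/K = 7.80×10⁻⁶/K.
Mismatch strain = Δα·ΔT = 7.80×10⁻⁶ × 282.0 = 2.20×10⁻³.

2.20×10⁻³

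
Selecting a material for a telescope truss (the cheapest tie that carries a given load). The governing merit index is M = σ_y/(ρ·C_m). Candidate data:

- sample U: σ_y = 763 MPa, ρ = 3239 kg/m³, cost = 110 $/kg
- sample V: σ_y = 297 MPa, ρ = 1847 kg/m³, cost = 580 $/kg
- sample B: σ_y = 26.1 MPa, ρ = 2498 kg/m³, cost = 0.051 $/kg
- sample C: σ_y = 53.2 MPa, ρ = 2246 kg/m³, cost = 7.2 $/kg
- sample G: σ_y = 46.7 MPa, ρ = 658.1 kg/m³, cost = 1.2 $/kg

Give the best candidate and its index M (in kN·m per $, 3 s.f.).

Computing M directly (units already consistent):
  sample B: M = 205 kN·m per $
  sample G: M = 59.1 kN·m per $
  sample C: M = 3.29 kN·m per $
  sample U: M = 2.14 kN·m per $
  sample V: M = 0.277 kN·m per $
Sample B ranks first.

sample B, M = 205 kN·m per $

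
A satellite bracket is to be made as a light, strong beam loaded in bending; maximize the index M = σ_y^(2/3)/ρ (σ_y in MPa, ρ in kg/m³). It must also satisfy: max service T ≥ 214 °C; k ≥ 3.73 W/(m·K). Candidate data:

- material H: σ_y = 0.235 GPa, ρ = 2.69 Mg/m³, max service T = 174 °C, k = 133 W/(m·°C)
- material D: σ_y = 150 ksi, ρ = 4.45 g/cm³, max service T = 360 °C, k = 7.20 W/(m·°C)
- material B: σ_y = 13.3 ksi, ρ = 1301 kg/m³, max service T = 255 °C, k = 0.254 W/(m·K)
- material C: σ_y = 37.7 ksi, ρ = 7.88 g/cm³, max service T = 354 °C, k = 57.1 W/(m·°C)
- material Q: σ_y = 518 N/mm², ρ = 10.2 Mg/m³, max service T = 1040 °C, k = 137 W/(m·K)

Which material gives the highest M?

material D

Screen on constraints: max service T ≥ 214 °C; k ≥ 3.73 W/(m·K). Survivors: material D, material C, material Q.
In SI units:
  material D: σ_y = 1034 MPa, ρ = 4450 kg/m³
  material C: σ_y = 259.9 MPa, ρ = 7880 kg/m³
  material Q: σ_y = 518.0 MPa, ρ = 10200 kg/m³
  material D: M = 23.0×10⁻³
  material Q: M = 6.32×10⁻³
  material C: M = 5.17×10⁻³
Material D has the largest M.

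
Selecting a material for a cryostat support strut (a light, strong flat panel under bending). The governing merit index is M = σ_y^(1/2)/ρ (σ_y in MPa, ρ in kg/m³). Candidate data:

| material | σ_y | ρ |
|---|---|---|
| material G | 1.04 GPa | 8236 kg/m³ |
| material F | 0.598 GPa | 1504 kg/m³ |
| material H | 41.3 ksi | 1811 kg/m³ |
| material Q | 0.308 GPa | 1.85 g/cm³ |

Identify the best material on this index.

material F

Normalizing units and computing the index:
  material G: σ_y = 1040 MPa, ρ = 8236 kg/m³
  material F: σ_y = 598.0 MPa, ρ = 1504 kg/m³
  material H: σ_y = 284.8 MPa, ρ = 1811 kg/m³
  material Q: σ_y = 308.0 MPa, ρ = 1850 kg/m³
  material F: M = 16.3×10⁻³
  material Q: M = 9.49×10⁻³
  material H: M = 9.32×10⁻³
  material G: M = 3.92×10⁻³
Material F has the largest M.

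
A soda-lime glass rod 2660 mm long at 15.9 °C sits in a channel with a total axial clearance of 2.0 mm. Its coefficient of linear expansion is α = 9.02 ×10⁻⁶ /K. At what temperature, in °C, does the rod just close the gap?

99.3 °C

α·L₀·ΔT = 2.0 mm ⇒ ΔT = 2.0 / (9.02×10⁻⁶ × 2660.0) = 83.36 K.
T = 15.9 + 83.36 = 99.26 °C.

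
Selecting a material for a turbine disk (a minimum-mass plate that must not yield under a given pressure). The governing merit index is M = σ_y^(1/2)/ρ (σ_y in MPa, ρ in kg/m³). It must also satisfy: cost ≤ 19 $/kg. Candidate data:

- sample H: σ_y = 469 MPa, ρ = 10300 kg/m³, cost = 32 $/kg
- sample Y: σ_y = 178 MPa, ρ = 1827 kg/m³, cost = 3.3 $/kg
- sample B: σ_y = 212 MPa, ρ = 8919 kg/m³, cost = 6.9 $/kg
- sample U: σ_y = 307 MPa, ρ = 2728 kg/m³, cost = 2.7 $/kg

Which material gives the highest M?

Screen on constraints: cost ≤ 19 $/kg. Survivors: sample Y, sample B, sample U.
Per-candidate index values:
  sample Y: M = 7.30×10⁻³
  sample U: M = 6.42×10⁻³
  sample B: M = 1.63×10⁻³
The maximum is for sample Y.

sample Y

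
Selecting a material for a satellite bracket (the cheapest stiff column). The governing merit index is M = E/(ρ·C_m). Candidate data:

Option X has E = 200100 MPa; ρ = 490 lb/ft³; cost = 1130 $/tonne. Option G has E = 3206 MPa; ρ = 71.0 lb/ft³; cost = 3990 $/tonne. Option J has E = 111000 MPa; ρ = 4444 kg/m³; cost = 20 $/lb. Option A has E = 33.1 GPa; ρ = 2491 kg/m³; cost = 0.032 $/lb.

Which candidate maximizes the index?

option A

Normalizing units and computing the index:
  option X: E = 200.1 GPa, ρ = 7849 kg/m³, cost = 1.130 $/kg
  option G: E = 3.206 GPa, ρ = 1137 kg/m³, cost = 3.990 $/kg
  option J: E = 111.0 GPa, ρ = 4444 kg/m³, cost = 44.09 $/kg
  option A: E = 33.10 GPa, ρ = 2491 kg/m³, cost = 0.07055 $/kg
  option A: M = 188 MN·m per $
  option X: M = 22.6 MN·m per $
  option G: M = 0.706 MN·m per $
  option J: M = 0.566 MN·m per $
Option A ranks first.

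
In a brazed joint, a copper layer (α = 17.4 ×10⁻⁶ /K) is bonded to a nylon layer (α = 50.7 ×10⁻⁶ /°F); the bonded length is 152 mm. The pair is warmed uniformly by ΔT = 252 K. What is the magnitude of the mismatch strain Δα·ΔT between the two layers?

nylon: α = 50.7×10⁻⁶/°F × 9/5 = 91.3×10⁻⁶/K.
Δα = |17.4 − 91.3|×10⁻⁶/K = 73.9×10⁻⁶/K.
Mismatch strain = Δα·ΔT = 73.9×10⁻⁶ × 252.0 = 0.0186.

0.0186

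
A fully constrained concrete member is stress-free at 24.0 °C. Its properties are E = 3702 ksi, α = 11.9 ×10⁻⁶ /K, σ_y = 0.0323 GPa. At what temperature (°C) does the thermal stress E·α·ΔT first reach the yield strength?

E = 3702 ksi = 25.52 GPa.
σ_y = 0.0323 GPa = 32.30 MPa.
E·α·ΔT = 32.30 MPa ⇒ ΔT = 32.30 / (25.52×10³ × 11.9×10⁻⁶) = 106.3 K.
T = 24.0 + 106.3 = 130.3 °C.

130 °C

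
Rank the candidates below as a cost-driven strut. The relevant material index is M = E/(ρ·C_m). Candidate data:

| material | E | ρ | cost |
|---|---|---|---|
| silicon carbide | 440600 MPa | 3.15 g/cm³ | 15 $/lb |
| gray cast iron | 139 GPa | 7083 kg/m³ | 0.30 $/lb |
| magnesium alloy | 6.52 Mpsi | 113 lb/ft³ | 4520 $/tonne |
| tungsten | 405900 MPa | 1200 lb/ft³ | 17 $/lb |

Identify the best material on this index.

gray cast iron

In SI units:
  silicon carbide: E = 440.6 GPa, ρ = 3150 kg/m³, cost = 33.07 $/kg
  gray cast iron: E = 139.0 GPa, ρ = 7083 kg/m³, cost = 0.6614 $/kg
  magnesium alloy: E = 44.95 GPa, ρ = 1810 kg/m³, cost = 4.520 $/kg
  tungsten: E = 405.9 GPa, ρ = 19220 kg/m³, cost = 37.48 $/kg
  gray cast iron: M = 29.7 MN·m per $
  magnesium alloy: M = 5.49 MN·m per $
  silicon carbide: M = 4.23 MN·m per $
  tungsten: M = 0.563 MN·m per $
The maximum is for gray cast iron.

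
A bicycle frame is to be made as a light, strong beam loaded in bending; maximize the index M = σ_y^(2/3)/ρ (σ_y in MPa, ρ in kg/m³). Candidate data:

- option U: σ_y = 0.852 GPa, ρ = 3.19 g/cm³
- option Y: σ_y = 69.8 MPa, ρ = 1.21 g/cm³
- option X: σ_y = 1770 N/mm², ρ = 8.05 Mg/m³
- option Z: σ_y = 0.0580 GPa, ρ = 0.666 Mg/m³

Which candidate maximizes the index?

Putting every candidate on a common basis:
  option U: σ_y = 852.0 MPa, ρ = 3190 kg/m³
  option Y: σ_y = 69.80 MPa, ρ = 1210 kg/m³
  option X: σ_y = 1770 MPa, ρ = 8050 kg/m³
  option Z: σ_y = 58.00 MPa, ρ = 666.0 kg/m³
  option U: M = 28.2×10⁻³
  option Z: M = 22.5×10⁻³
  option X: M = 18.2×10⁻³
  option Y: M = 14.0×10⁻³
The maximum is for option U.

option U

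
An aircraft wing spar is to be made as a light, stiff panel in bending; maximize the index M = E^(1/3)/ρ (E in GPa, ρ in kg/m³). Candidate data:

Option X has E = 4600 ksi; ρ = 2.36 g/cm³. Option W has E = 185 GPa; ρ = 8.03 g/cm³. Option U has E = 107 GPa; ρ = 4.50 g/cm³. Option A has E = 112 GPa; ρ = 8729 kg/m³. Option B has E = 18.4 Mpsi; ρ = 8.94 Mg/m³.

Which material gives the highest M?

Putting every candidate on a common basis:
  option X: E = 31.72 GPa, ρ = 2360 kg/m³
  option W: E = 185.0 GPa, ρ = 8030 kg/m³
  option U: E = 107.0 GPa, ρ = 4500 kg/m³
  option A: E = 112.0 GPa, ρ = 8729 kg/m³
  option B: E = 126.9 GPa, ρ = 8940 kg/m³
  option X: M = 1.34×10⁻³
  option U: M = 1.05×10⁻³
  option W: M = 0.710×10⁻³
  option B: M = 0.562×10⁻³
  option A: M = 0.552×10⁻³
Highest index: option X.

option X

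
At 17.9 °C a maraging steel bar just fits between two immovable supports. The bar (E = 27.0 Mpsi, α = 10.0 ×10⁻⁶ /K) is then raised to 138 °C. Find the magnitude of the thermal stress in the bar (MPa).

224 MPa

E = 27.0 Mpsi = 186.2 GPa.
ΔT = 120.1 K. Constrained thermal stress σ = E·α·ΔT = 186.2×10³ MPa × 10.0×10⁻⁶ × 120.1 = 224 MPa (compressive).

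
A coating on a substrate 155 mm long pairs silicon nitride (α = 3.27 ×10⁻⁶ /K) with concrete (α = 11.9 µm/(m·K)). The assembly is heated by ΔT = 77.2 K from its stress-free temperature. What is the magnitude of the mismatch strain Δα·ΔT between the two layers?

Δα = |3.27 − 11.9|×10⁻⁶/K = 8.63×10⁻⁶/K.
Mismatch strain = Δα·ΔT = 8.63×10⁻⁶ × 77.2 = 6.66×10⁻⁴.

6.66×10⁻⁴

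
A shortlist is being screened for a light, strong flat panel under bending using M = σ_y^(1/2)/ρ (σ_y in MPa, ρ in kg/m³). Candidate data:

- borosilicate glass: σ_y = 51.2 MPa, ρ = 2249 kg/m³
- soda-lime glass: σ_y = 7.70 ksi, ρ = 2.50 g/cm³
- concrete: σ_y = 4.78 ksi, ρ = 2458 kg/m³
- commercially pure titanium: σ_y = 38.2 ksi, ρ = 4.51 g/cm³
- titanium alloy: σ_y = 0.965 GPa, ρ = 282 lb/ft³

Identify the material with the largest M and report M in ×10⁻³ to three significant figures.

After converting to SI:
  borosilicate glass: σ_y = 51.20 MPa, ρ = 2249 kg/m³
  soda-lime glass: σ_y = 53.09 MPa, ρ = 2500 kg/m³
  concrete: σ_y = 32.96 MPa, ρ = 2458 kg/m³
  commercially pure titanium: σ_y = 263.4 MPa, ρ = 4510 kg/m³
  titanium alloy: σ_y = 965.0 MPa, ρ = 4517 kg/m³
  titanium alloy: M = 6.88×10⁻³
  commercially pure titanium: M = 3.60×10⁻³
  borosilicate glass: M = 3.18×10⁻³
  soda-lime glass: M = 2.91×10⁻³
  concrete: M = 2.34×10⁻³
Titanium alloy ranks first.

titanium alloy, M = 6.88×10⁻³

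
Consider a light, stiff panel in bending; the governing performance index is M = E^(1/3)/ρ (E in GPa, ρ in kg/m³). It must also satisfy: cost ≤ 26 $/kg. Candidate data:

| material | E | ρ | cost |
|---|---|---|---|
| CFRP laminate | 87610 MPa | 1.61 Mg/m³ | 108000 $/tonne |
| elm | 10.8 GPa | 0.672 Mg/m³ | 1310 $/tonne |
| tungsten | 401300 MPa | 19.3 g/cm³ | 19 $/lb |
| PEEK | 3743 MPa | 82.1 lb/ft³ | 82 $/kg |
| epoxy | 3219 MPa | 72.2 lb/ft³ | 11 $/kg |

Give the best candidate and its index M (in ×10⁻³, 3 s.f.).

elm, M = 3.29×10⁻³

Screen on constraints: cost ≤ 26 $/kg. Survivors: elm, epoxy.
Convert each candidate to consistent units, then evaluate M:
  elm: E = 10.80 GPa, ρ = 672.0 kg/m³
  epoxy: E = 3.219 GPa, ρ = 1157 kg/m³
  elm: M = 3.29×10⁻³
  epoxy: M = 1.28×10⁻³
Highest index: elm.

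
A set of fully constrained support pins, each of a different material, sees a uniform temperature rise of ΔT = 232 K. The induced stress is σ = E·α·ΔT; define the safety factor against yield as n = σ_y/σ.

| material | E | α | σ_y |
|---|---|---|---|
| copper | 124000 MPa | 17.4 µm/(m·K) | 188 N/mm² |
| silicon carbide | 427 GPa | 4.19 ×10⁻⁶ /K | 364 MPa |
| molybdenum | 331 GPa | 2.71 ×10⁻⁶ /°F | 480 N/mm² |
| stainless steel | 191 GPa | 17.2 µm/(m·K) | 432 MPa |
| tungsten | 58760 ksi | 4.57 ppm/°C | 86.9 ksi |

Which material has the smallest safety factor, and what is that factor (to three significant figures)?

copper, n = 0.376

With everything in SI (GPa, ×10⁻⁶/K, MPa):
  copper: E = 124.0, α = 17.4, σ_y = 188.0 → σ = 501 MPa, n = 0.376
  silicon carbide: E = 427.0, α = 4.19, σ_y = 364.0 → σ = 415 MPa, n = 0.877
  molybdenum: E = 331.0, α = 4.88, σ_y = 480.0 → σ = 375 MPa, n = 1.28
  stainless steel: E = 191.0, α = 17.2, σ_y = 432.0 → σ = 762 MPa, n = 0.567
  tungsten: E = 405.1, α = 4.57, σ_y = 599.2 → σ = 430 MPa, n = 1.39
Smallest n: copper with n = 0.376.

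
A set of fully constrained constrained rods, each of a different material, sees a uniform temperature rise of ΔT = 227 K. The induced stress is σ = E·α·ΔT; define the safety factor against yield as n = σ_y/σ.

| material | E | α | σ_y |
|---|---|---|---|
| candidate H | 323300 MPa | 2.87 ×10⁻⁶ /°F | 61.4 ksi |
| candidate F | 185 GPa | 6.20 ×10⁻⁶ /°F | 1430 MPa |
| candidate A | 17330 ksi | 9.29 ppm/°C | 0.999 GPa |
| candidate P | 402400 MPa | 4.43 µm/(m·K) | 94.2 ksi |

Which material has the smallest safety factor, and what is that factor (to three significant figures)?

candidate H, n = 1.12

In consistent units (E in GPa, α in ×10⁻⁶/K, σ_y in MPa):
  candidate H: E = 323.3, α = 5.17, σ_y = 423.3 → σ = 379 MPa, n = 1.12
  candidate F: E = 185.0, α = 11.2, σ_y = 1430 → σ = 469 MPa, n = 3.05
  candidate A: E = 119.5, α = 9.29, σ_y = 999.0 → σ = 252 MPa, n = 3.96
  candidate P: E = 402.4, α = 4.43, σ_y = 649.5 → σ = 405 MPa, n = 1.61
Candidate H has the lowest safety factor, n = 1.12.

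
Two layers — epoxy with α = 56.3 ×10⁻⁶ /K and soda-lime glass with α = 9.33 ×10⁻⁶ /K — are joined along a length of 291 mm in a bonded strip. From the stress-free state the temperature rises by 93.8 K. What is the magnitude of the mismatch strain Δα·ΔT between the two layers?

4.41×10⁻³

Δα = |56.3 − 9.33|×10⁻⁶/K = 47.0×10⁻⁶/K.
Mismatch strain = Δα·ΔT = 47.0×10⁻⁶ × 93.8 = 4.41×10⁻³.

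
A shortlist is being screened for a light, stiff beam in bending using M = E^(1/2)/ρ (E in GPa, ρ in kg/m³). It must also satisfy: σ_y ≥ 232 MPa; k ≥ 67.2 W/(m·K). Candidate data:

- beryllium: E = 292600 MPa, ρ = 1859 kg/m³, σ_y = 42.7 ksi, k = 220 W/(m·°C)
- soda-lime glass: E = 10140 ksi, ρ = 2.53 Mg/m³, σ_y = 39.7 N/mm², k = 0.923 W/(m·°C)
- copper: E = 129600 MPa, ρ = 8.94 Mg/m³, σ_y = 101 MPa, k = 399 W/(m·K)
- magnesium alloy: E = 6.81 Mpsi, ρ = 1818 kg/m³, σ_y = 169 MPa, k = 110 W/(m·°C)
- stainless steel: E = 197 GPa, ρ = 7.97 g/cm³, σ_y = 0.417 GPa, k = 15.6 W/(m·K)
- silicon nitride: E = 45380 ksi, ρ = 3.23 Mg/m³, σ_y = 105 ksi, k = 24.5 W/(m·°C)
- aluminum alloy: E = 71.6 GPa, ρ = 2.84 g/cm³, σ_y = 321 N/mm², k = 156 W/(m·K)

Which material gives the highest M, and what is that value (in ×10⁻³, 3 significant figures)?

beryllium, M = 9.20×10⁻³

Screen on constraints: σ_y ≥ 232 MPa; k ≥ 67.2 W/(m·K). Survivors: beryllium, aluminum alloy.
Normalizing units and computing the index:
  beryllium: E = 292.6 GPa, ρ = 1859 kg/m³
  aluminum alloy: E = 71.60 GPa, ρ = 2840 kg/m³
  beryllium: M = 9.20×10⁻³
  aluminum alloy: M = 2.98×10⁻³
Highest index: beryllium.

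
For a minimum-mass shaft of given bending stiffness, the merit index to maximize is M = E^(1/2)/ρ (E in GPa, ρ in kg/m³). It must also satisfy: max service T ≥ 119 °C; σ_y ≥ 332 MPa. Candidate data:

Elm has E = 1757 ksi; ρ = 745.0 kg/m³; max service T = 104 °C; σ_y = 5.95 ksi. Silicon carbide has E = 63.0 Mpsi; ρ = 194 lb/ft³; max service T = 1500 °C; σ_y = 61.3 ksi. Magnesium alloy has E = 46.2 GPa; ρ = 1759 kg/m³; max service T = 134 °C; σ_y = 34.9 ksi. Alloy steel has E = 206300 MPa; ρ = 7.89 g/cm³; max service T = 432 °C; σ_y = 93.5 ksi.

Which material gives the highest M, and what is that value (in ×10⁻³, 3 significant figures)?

Screen on constraints: max service T ≥ 119 °C; σ_y ≥ 332 MPa. Survivors: silicon carbide, alloy steel.
Putting every candidate on a common basis:
  silicon carbide: E = 434.4 GPa, ρ = 3108 kg/m³
  alloy steel: E = 206.3 GPa, ρ = 7890 kg/m³
  silicon carbide: M = 6.71×10⁻³
  alloy steel: M = 1.82×10⁻³
Silicon carbide ranks first.

silicon carbide, M = 6.71×10⁻³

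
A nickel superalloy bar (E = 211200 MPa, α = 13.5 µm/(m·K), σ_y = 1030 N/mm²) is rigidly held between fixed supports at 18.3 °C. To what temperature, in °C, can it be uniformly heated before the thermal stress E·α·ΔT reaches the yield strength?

380 °C

E = 211200 MPa = 211.2 GPa.
σ_y = 1030 N/mm² = 1030 MPa.
E·α·ΔT = 1030 MPa ⇒ ΔT = 1030 / (211.2×10³ × 13.5×10⁻⁶) = 361.3 K.
T = 18.3 + 361.3 = 379.6 °C.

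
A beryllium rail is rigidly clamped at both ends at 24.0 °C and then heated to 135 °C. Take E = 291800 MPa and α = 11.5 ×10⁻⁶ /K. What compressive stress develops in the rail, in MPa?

E = 291800 MPa = 291.8 GPa.
ΔT = 111.0 K. Constrained thermal stress σ = E·α·ΔT = 291.8×10³ MPa × 11.5×10⁻⁶ × 111.0 = 372 MPa (compressive).

372 MPa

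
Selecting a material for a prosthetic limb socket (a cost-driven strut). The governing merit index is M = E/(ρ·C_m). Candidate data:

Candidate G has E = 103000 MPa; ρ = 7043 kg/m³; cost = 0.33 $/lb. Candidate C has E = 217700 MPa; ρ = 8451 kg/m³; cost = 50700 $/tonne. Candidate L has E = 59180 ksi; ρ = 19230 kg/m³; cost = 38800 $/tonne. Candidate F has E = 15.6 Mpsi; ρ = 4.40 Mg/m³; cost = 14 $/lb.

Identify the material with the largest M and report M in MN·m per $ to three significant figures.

candidate G, M = 20.1 MN·m per $

In SI units:
  candidate G: E = 103.0 GPa, ρ = 7043 kg/m³, cost = 0.7275 $/kg
  candidate C: E = 217.7 GPa, ρ = 8451 kg/m³, cost = 50.70 $/kg
  candidate L: E = 408.0 GPa, ρ = 19230 kg/m³, cost = 38.80 $/kg
  candidate F: E = 107.6 GPa, ρ = 4400 kg/m³, cost = 30.86 $/kg
  candidate G: M = 20.1 MN·m per $
  candidate F: M = 0.792 MN·m per $
  candidate L: M = 0.547 MN·m per $
  candidate C: M = 0.508 MN·m per $
Candidate G ranks first.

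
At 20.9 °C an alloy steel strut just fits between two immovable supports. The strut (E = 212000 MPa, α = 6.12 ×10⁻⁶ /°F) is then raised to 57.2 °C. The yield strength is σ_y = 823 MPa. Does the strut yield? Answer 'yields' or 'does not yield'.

E = 212000 MPa = 212.0 GPa.
α = 6.12×10⁻⁶/°F × 9/5 = 11.0×10⁻⁶/K.
ΔT = 36.30 K. Constrained thermal stress σ = E·α·ΔT = 212.0×10³ MPa × 11.0×10⁻⁶ × 36.30 = 84.8 MPa (compressive).
Compare to σ_y = 823 MPa: σ < σ_y, so it does not yield.

does not yield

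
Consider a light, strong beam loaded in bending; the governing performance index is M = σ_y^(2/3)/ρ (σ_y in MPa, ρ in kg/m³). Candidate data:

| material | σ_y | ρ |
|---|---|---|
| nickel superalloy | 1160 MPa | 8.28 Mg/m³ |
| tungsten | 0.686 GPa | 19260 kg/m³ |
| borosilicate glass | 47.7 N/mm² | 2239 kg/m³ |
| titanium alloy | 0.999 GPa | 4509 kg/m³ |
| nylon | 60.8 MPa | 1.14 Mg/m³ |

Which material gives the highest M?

titanium alloy

Putting every candidate on a common basis:
  nickel superalloy: σ_y = 1160 MPa, ρ = 8280 kg/m³
  tungsten: σ_y = 686.0 MPa, ρ = 19260 kg/m³
  borosilicate glass: σ_y = 47.70 MPa, ρ = 2239 kg/m³
  titanium alloy: σ_y = 999.0 MPa, ρ = 4509 kg/m³
  nylon: σ_y = 60.80 MPa, ρ = 1140 kg/m³
  titanium alloy: M = 22.2×10⁻³
  nylon: M = 13.6×10⁻³
  nickel superalloy: M = 13.3×10⁻³
  borosilicate glass: M = 5.87×10⁻³
  tungsten: M = 4.04×10⁻³
Titanium alloy has the largest M.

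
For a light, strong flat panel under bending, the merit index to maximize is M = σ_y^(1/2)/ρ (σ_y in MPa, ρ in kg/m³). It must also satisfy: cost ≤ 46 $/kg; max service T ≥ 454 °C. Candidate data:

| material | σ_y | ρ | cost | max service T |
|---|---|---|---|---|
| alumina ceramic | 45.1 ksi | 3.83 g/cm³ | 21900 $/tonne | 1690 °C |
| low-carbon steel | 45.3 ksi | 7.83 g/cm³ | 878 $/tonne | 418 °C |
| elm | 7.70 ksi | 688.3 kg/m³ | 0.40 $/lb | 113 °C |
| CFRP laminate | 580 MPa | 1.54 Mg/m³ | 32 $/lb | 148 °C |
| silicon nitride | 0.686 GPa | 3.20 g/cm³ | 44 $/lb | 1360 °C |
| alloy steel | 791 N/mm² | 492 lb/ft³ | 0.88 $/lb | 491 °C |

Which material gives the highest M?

Screen on constraints: cost ≤ 46 $/kg; max service T ≥ 454 °C. Survivors: alumina ceramic, alloy steel.
After converting to SI:
  alumina ceramic: σ_y = 311.0 MPa, ρ = 3830 kg/m³
  alloy steel: σ_y = 791.0 MPa, ρ = 7881 kg/m³
  alumina ceramic: M = 4.60×10⁻³
  alloy steel: M = 3.57×10⁻³
Alumina ceramic has the largest M.

alumina ceramic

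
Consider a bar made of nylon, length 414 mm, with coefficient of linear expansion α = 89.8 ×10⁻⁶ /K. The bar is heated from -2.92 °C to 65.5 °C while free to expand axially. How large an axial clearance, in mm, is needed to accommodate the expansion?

2.54 mm

ΔT = 65.5 − (-2.92) = 68.42 K.
ΔL = α·L₀·ΔT = 89.8×10⁻⁶ × 414 mm × 68.42 K = 2.54 mm.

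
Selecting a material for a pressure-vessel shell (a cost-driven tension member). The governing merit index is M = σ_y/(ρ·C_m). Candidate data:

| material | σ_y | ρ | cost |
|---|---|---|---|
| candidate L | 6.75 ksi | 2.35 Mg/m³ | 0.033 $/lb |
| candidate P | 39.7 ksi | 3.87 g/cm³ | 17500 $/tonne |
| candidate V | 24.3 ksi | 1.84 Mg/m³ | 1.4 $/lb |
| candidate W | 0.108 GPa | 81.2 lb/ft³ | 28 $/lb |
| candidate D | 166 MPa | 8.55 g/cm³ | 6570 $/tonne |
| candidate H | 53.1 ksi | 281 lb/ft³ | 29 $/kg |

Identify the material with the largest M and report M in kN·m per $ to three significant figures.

candidate L, M = 272 kN·m per $

In SI units:
  candidate L: σ_y = 46.54 MPa, ρ = 2350 kg/m³, cost = 0.07275 $/kg
  candidate P: σ_y = 273.7 MPa, ρ = 3870 kg/m³, cost = 17.50 $/kg
  candidate V: σ_y = 167.5 MPa, ρ = 1840 kg/m³, cost = 3.086 $/kg
  candidate W: σ_y = 108.0 MPa, ρ = 1301 kg/m³, cost = 61.73 $/kg
  candidate D: σ_y = 166.0 MPa, ρ = 8550 kg/m³, cost = 6.570 $/kg
  candidate H: σ_y = 366.1 MPa, ρ = 4501 kg/m³, cost = 29.00 $/kg
  candidate L: M = 272 kN·m per $
  candidate V: M = 29.5 kN·m per $
  candidate P: M = 4.04 kN·m per $
  candidate D: M = 2.96 kN·m per $
  candidate H: M = 2.80 kN·m per $
  candidate W: M = 1.35 kN·m per $
Highest index: candidate L.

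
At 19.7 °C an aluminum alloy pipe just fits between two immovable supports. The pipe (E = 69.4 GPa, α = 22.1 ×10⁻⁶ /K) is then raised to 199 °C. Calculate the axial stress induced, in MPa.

275 MPa

ΔT = 179.3 K. Constrained thermal stress σ = E·α·ΔT = 69.40×10³ MPa × 22.1×10⁻⁶ × 179.3 = 275 MPa (compressive).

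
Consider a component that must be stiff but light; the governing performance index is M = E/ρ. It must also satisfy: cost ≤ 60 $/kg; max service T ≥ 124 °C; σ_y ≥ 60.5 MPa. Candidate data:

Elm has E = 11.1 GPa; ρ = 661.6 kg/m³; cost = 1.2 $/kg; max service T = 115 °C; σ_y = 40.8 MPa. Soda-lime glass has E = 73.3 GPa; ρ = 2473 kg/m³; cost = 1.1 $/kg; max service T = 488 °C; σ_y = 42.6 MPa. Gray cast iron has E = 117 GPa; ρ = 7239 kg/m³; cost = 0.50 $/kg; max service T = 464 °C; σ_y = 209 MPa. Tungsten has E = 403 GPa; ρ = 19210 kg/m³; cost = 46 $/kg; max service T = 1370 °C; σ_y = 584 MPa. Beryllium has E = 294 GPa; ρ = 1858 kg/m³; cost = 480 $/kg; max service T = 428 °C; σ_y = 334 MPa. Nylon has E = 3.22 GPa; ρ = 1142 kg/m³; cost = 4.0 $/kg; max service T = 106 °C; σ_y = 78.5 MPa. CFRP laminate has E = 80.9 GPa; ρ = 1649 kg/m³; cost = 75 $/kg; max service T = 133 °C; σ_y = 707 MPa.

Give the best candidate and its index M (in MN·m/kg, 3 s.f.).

tungsten, M = 21.0 MN·m/kg

Screen on constraints: cost ≤ 60 $/kg; max service T ≥ 124 °C; σ_y ≥ 60.5 MPa. Survivors: gray cast iron, tungsten.
Per-candidate index values:
  tungsten: M = 21.0 MN·m/kg
  gray cast iron: M = 16.2 MN·m/kg
Tungsten has the largest M.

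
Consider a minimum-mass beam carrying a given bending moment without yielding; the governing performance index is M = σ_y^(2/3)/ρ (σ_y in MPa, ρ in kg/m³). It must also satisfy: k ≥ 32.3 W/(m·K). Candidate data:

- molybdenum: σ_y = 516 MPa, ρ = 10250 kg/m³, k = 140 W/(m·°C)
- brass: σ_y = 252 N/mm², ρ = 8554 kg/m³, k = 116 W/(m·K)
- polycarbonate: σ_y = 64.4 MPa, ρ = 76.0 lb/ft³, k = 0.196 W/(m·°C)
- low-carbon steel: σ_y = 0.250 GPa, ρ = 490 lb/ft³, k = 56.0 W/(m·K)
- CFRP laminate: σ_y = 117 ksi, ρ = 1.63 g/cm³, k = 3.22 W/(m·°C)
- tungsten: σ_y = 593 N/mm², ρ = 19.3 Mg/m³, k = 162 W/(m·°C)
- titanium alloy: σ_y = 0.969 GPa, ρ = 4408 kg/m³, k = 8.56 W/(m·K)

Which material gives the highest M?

molybdenum

Screen on constraints: k ≥ 32.3 W/(m·K). Survivors: molybdenum, brass, low-carbon steel, tungsten.
Normalizing units and computing the index:
  molybdenum: σ_y = 516.0 MPa, ρ = 10250 kg/m³
  brass: σ_y = 252.0 MPa, ρ = 8554 kg/m³
  low-carbon steel: σ_y = 250.0 MPa, ρ = 7849 kg/m³
  tungsten: σ_y = 593.0 MPa, ρ = 19300 kg/m³
  molybdenum: M = 6.28×10⁻³
  low-carbon steel: M = 5.06×10⁻³
  brass: M = 4.66×10⁻³
  tungsten: M = 3.66×10⁻³
Highest index: molybdenum.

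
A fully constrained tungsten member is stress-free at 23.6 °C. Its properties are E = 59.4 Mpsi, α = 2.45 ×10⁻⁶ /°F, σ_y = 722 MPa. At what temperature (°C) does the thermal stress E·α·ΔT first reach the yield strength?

E = 59.4 Mpsi = 409.5 GPa.
α = 2.45×10⁻⁶/°F × 9/5 = 4.41×10⁻⁶/K.
E·α·ΔT = 722.0 MPa ⇒ ΔT = 722.0 / (409.5×10³ × 4.41×10⁻⁶) = 399.8 K.
T = 23.6 + 399.8 = 423.4 °C.

423 °C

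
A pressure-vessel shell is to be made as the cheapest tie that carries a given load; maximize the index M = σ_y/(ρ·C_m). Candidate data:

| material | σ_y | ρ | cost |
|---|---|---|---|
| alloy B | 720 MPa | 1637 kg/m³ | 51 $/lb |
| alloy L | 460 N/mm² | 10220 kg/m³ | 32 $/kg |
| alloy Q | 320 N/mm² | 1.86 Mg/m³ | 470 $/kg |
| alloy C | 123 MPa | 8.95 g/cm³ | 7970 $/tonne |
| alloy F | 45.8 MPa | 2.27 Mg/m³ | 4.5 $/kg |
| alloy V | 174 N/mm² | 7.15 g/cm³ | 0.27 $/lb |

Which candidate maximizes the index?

alloy V

Normalizing units and computing the index:
  alloy B: σ_y = 720.0 MPa, ρ = 1637 kg/m³, cost = 112.4 $/kg
  alloy L: σ_y = 460.0 MPa, ρ = 10220 kg/m³, cost = 32.00 $/kg
  alloy Q: σ_y = 320.0 MPa, ρ = 1860 kg/m³, cost = 470.0 $/kg
  alloy C: σ_y = 123.0 MPa, ρ = 8950 kg/m³, cost = 7.970 $/kg
  alloy F: σ_y = 45.80 MPa, ρ = 2270 kg/m³, cost = 4.500 $/kg
  alloy V: σ_y = 174.0 MPa, ρ = 7150 kg/m³, cost = 0.5952 $/kg
  alloy V: M = 40.9 kN·m per $
  alloy F: M = 4.48 kN·m per $
  alloy B: M = 3.91 kN·m per $
  alloy C: M = 1.72 kN·m per $
  alloy L: M = 1.41 kN·m per $
  alloy Q: M = 0.366 kN·m per $
Highest index: alloy V.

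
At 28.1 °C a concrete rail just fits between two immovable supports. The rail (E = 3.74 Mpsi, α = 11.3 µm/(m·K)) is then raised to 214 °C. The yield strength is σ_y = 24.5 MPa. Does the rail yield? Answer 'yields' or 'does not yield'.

yields

E = 3.74 Mpsi = 25.79 GPa.
ΔT = 185.9 K. Constrained thermal stress σ = E·α·ΔT = 25.79×10³ MPa × 11.3×10⁻⁶ × 185.9 = 54.2 MPa (compressive).
Compare to σ_y = 24.5 MPa: σ ≥ σ_y, so it yields.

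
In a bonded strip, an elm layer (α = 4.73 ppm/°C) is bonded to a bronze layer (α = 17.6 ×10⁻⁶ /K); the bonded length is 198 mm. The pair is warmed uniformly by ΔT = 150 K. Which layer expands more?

bronze

α(elm) = 4.73×10⁻⁶/K vs α(bronze) = 17.6×10⁻⁶/K.
Higher α expands more for the same ΔT: bronze.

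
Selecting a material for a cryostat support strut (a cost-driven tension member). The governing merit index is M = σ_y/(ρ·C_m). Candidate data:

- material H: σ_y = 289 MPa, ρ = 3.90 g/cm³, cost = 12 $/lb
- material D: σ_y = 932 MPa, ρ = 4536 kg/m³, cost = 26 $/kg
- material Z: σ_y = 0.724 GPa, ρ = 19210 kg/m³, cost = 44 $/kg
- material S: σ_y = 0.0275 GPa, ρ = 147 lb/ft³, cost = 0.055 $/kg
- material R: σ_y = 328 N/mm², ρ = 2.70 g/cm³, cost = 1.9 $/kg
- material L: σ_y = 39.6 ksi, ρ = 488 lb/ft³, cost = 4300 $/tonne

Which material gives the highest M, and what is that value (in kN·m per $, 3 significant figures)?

After converting to SI:
  material H: σ_y = 289.0 MPa, ρ = 3900 kg/m³, cost = 26.46 $/kg
  material D: σ_y = 932.0 MPa, ρ = 4536 kg/m³, cost = 26.00 $/kg
  material Z: σ_y = 724.0 MPa, ρ = 19210 kg/m³, cost = 44.00 $/kg
  material S: σ_y = 27.50 MPa, ρ = 2355 kg/m³, cost = 0.05500 $/kg
  material R: σ_y = 328.0 MPa, ρ = 2700 kg/m³, cost = 1.900 $/kg
  material L: σ_y = 273.0 MPa, ρ = 7817 kg/m³, cost = 4.300 $/kg
  material S: M = 212 kN·m per $
  material R: M = 63.9 kN·m per $
  material L: M = 8.12 kN·m per $
  material D: M = 7.90 kN·m per $
  material H: M = 2.80 kN·m per $
  material Z: M = 0.857 kN·m per $
The maximum is for material S.

material S, M = 212 kN·m per $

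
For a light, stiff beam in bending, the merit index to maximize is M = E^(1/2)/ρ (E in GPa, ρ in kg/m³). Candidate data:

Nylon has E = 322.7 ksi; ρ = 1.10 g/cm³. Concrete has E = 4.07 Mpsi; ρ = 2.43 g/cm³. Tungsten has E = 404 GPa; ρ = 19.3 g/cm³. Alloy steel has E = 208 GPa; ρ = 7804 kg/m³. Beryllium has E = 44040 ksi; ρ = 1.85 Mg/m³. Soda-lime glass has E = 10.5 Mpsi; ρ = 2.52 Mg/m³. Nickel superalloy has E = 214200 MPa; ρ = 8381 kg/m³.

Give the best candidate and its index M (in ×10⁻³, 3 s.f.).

beryllium, M = 9.42×10⁻³

Normalizing units and computing the index:
  nylon: E = 2.225 GPa, ρ = 1100 kg/m³
  concrete: E = 28.06 GPa, ρ = 2430 kg/m³
  tungsten: E = 404.0 GPa, ρ = 19300 kg/m³
  alloy steel: E = 208.0 GPa, ρ = 7804 kg/m³
  beryllium: E = 303.6 GPa, ρ = 1850 kg/m³
  soda-lime glass: E = 72.39 GPa, ρ = 2520 kg/m³
  nickel superalloy: E = 214.2 GPa, ρ = 8381 kg/m³
  beryllium: M = 9.42×10⁻³
  soda-lime glass: M = 3.38×10⁻³
  concrete: M = 2.18×10⁻³
  alloy steel: M = 1.85×10⁻³
  nickel superalloy: M = 1.75×10⁻³
  nylon: M = 1.36×10⁻³
  tungsten: M = 1.04×10⁻³
The maximum is for beryllium.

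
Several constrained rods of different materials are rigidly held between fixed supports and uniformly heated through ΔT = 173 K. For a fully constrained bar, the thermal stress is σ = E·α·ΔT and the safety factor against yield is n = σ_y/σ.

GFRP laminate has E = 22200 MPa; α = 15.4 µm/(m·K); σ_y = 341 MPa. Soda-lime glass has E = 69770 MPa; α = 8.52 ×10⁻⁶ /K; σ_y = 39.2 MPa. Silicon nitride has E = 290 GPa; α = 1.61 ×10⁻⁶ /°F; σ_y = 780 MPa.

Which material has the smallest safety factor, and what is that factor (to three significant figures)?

soda-lime glass, n = 0.381

Per material, after unit conversion:
  GFRP laminate: E = 22.20, α = 15.4, σ_y = 341.0 → σ = 59.1 MPa, n = 5.77
  soda-lime glass: E = 69.77, α = 8.52, σ_y = 39.20 → σ = 103 MPa, n = 0.381
  silicon nitride: E = 290.0, α = 2.90, σ_y = 780.0 → σ = 145 MPa, n = 5.36
Soda-lime glass has the lowest safety factor, n = 0.381.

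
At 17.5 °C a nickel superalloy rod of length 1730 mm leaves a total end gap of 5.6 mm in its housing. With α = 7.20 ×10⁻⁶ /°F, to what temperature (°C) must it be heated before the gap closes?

267 °C

α = 7.20×10⁻⁶/°F × 9/5 = 13.0×10⁻⁶/K.
α·L₀·ΔT = 5.6 mm ⇒ ΔT = 5.6 / (13.0×10⁻⁶ × 1730.0) = 249.8 K.
T = 17.5 + 249.8 = 267.3 °C.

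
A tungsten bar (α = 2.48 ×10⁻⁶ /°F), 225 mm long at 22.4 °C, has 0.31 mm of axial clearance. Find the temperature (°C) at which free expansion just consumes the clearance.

331 °C

α = 2.48×10⁻⁶/°F × 9/5 = 4.46×10⁻⁶/K.
α·L₀·ΔT = 0.31 mm ⇒ ΔT = 0.31 / (4.46×10⁻⁶ × 225.0) = 308.6 K.
T = 22.4 + 308.6 = 331.0 °C.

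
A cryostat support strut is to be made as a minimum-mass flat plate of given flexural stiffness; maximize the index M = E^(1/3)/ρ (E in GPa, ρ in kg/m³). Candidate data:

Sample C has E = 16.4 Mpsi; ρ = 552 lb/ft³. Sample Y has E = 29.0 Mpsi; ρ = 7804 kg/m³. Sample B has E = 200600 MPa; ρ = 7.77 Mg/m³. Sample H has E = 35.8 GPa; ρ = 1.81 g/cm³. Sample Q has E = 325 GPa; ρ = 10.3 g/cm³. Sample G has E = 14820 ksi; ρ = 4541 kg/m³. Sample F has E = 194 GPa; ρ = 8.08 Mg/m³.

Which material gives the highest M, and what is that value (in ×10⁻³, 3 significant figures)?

In SI units:
  sample C: E = 113.1 GPa, ρ = 8842 kg/m³
  sample Y: E = 199.9 GPa, ρ = 7804 kg/m³
  sample B: E = 200.6 GPa, ρ = 7770 kg/m³
  sample H: E = 35.80 GPa, ρ = 1810 kg/m³
  sample Q: E = 325.0 GPa, ρ = 10300 kg/m³
  sample G: E = 102.2 GPa, ρ = 4541 kg/m³
  sample F: E = 194.0 GPa, ρ = 8080 kg/m³
  sample H: M = 1.82×10⁻³
  sample G: M = 1.03×10⁻³
  sample B: M = 0.753×10⁻³
  sample Y: M = 0.749×10⁻³
  sample F: M = 0.716×10⁻³
  sample Q: M = 0.668×10⁻³
  sample C: M = 0.547×10⁻³
Sample H ranks first.

sample H, M = 1.82×10⁻³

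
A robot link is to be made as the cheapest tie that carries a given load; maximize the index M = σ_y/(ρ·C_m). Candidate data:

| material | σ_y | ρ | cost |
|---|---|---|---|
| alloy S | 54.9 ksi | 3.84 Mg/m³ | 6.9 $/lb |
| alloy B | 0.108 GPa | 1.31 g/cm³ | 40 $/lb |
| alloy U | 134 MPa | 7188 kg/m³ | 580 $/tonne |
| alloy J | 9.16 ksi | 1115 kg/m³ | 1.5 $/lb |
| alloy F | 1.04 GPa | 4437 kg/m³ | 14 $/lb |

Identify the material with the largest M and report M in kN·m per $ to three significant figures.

alloy U, M = 32.1 kN·m per $

Putting every candidate on a common basis:
  alloy S: σ_y = 378.5 MPa, ρ = 3840 kg/m³, cost = 15.21 $/kg
  alloy B: σ_y = 108.0 MPa, ρ = 1310 kg/m³, cost = 88.18 $/kg
  alloy U: σ_y = 134.0 MPa, ρ = 7188 kg/m³, cost = 0.5800 $/kg
  alloy J: σ_y = 63.16 MPa, ρ = 1115 kg/m³, cost = 3.307 $/kg
  alloy F: σ_y = 1040 MPa, ρ = 4437 kg/m³, cost = 30.86 $/kg
  alloy U: M = 32.1 kN·m per $
  alloy J: M = 17.1 kN·m per $
  alloy F: M = 7.59 kN·m per $
  alloy S: M = 6.48 kN·m per $
  alloy B: M = 0.935 kN·m per $
The maximum is for alloy U.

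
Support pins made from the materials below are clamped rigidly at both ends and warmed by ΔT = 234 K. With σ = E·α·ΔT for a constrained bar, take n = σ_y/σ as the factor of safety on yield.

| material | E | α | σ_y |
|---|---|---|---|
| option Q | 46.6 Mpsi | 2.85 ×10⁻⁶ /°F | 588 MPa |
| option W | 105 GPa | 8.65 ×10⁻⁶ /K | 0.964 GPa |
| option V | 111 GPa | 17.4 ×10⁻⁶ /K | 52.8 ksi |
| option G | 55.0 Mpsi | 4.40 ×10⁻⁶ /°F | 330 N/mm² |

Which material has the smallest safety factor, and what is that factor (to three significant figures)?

option G, n = 0.470

In consistent units (E in GPa, α in ×10⁻⁶/K, σ_y in MPa):
  option Q: E = 321.3, α = 5.13, σ_y = 588.0 → σ = 386 MPa, n = 1.52
  option W: E = 105.0, α = 8.65, σ_y = 964.0 → σ = 213 MPa, n = 4.54
  option V: E = 111.0, α = 17.4, σ_y = 364.0 → σ = 452 MPa, n = 0.805
  option G: E = 379.2, α = 7.92, σ_y = 330.0 → σ = 703 MPa, n = 0.470
The minimum is option G at n = 0.470.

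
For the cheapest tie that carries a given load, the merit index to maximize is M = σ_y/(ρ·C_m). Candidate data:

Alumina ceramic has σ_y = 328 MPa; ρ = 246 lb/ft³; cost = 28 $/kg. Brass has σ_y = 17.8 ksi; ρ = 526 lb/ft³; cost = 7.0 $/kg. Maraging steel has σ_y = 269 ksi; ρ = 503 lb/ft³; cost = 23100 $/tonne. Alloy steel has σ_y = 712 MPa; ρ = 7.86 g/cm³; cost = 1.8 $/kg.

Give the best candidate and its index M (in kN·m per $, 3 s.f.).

After converting to SI:
  alumina ceramic: σ_y = 328.0 MPa, ρ = 3941 kg/m³, cost = 28.00 $/kg
  brass: σ_y = 122.7 MPa, ρ = 8426 kg/m³, cost = 7.000 $/kg
  maraging steel: σ_y = 1855 MPa, ρ = 8057 kg/m³, cost = 23.10 $/kg
  alloy steel: σ_y = 712.0 MPa, ρ = 7860 kg/m³, cost = 1.800 $/kg
  alloy steel: M = 50.3 kN·m per $
  maraging steel: M = 9.96 kN·m per $
  alumina ceramic: M = 2.97 kN·m per $
  brass: M = 2.08 kN·m per $
Alloy steel has the largest M.

alloy steel, M = 50.3 kN·m per $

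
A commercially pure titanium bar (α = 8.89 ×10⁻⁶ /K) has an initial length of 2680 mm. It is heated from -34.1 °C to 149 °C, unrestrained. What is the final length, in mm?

2684.4 mm

ΔT = 149 − (-34.1) = 183.1 K.
ΔL = α·L₀·ΔT = 8.89×10⁻⁶ × 2680 mm × 183.1 K = 4.36 mm.
L = L₀ + ΔL = 2680 + 4.36 = 2684.4 mm.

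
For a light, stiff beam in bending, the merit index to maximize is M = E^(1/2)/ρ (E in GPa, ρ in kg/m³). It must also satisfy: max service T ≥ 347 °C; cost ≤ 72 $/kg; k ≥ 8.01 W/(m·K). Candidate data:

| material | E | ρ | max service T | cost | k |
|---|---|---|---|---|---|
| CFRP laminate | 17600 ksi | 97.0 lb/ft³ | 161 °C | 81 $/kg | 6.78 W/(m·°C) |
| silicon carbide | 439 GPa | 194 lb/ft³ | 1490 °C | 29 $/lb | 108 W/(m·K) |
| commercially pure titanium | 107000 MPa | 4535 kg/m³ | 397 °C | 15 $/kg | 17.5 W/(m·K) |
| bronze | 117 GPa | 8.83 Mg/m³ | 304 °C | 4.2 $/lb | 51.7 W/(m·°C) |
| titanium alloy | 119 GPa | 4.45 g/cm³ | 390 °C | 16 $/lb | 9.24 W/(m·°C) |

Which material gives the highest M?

Screen on constraints: max service T ≥ 347 °C; cost ≤ 72 $/kg; k ≥ 8.01 W/(m·K). Survivors: silicon carbide, commercially pure titanium, titanium alloy.
In SI units:
  silicon carbide: E = 439.0 GPa, ρ = 3108 kg/m³
  commercially pure titanium: E = 107.0 GPa, ρ = 4535 kg/m³
  titanium alloy: E = 119.0 GPa, ρ = 4450 kg/m³
  silicon carbide: M = 6.74×10⁻³
  titanium alloy: M = 2.45×10⁻³
  commercially pure titanium: M = 2.28×10⁻³
Silicon carbide ranks first.

silicon carbide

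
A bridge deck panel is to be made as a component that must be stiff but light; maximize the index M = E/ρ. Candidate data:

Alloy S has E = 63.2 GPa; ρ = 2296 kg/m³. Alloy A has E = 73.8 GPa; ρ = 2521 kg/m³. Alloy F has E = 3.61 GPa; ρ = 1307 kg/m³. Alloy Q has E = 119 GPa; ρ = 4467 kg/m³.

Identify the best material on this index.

Per-candidate index values:
  alloy A: M = 29.3 MN·m/kg
  alloy S: M = 27.5 MN·m/kg
  alloy Q: M = 26.6 MN·m/kg
  alloy F: M = 2.76 MN·m/kg
Alloy A has the largest M.

alloy A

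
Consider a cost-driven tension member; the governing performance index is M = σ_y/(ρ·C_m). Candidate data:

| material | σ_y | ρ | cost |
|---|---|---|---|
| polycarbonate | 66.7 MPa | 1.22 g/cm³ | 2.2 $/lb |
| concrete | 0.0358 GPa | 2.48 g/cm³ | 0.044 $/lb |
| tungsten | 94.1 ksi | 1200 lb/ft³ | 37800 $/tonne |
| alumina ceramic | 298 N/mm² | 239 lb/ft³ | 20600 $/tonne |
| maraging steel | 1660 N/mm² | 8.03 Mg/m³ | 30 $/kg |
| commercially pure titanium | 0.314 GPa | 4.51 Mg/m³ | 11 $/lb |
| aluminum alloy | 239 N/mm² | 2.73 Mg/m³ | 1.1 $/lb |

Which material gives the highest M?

concrete

After converting to SI:
  polycarbonate: σ_y = 66.70 MPa, ρ = 1220 kg/m³, cost = 4.850 $/kg
  concrete: σ_y = 35.80 MPa, ρ = 2480 kg/m³, cost = 0.09700 $/kg
  tungsten: σ_y = 648.8 MPa, ρ = 19220 kg/m³, cost = 37.80 $/kg
  alumina ceramic: σ_y = 298.0 MPa, ρ = 3828 kg/m³, cost = 20.60 $/kg
  maraging steel: σ_y = 1660 MPa, ρ = 8030 kg/m³, cost = 30.00 $/kg
  commercially pure titanium: σ_y = 314.0 MPa, ρ = 4510 kg/m³, cost = 24.25 $/kg
  aluminum alloy: σ_y = 239.0 MPa, ρ = 2730 kg/m³, cost = 2.425 $/kg
  concrete: M = 149 kN·m per $
  aluminum alloy: M = 36.1 kN·m per $
  polycarbonate: M = 11.3 kN·m per $
  maraging steel: M = 6.89 kN·m per $
  alumina ceramic: M = 3.78 kN·m per $
  commercially pure titanium: M = 2.87 kN·m per $
  tungsten: M = 0.893 kN·m per $
The maximum is for concrete.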